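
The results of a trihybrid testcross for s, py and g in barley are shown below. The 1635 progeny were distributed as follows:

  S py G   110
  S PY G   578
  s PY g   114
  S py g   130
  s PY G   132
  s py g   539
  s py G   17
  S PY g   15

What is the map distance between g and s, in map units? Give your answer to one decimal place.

18.0 map units

The two most frequent reciprocal classes, S PY G and s py g, are the parental types, so the F1 was S PY G / s py g.
The two rarest classes, S PY g and s py G, are the double crossovers. Comparing them with the parentals, only the g allele has switched, so g is the middle locus and the order is s – g – py.
Crossovers in the s–g interval produce the single-crossover classes s PY G and S py g (132 + 130 = 262) plus the double crossovers (32).
RF(s–g) = (262 + 32) / 1635 = 294/1635 = 0.1798 → 18.0 map units.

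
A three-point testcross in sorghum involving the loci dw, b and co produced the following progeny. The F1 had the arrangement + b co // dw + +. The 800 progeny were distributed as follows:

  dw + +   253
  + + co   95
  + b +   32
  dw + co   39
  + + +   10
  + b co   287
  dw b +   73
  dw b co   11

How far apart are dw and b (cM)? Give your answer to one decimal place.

The two rarest classes, dw b co and + + +, are the double crossovers. Comparing them with the parentals, only the dw allele has switched, so dw is the middle locus and the order is b – dw – co.
Crossovers in the b–dw interval produce the single-crossover classes + + co and dw b + (95 + 73 = 168) plus the double crossovers (21).
RF(b–dw) = (168 + 21) / 800 = 189/800 = 0.2362 → 23.6 cM.

23.6 cM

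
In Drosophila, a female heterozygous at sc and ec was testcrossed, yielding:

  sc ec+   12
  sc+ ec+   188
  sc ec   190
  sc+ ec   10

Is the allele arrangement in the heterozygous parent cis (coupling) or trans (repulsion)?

cis

The two most frequent classes are sc+ ec+ (188) and sc ec (190); these are the parental (non-recombinant) types.
So the F1 carried sc+ ec+ on one chromosome and sc ec on the other — the recessive alleles are on the same chromosome (cis / coupling).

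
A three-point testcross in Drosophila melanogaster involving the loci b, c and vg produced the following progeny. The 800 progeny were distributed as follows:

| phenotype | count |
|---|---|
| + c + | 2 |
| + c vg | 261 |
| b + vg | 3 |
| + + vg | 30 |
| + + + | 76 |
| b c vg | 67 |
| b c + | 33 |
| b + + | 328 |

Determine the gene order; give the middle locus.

vg

The two most frequent reciprocal classes, b + + and + c vg, are the parental types, so the F1 was b + + / + c vg.
The two rarest classes, b + vg and + c +, are the double crossovers. Comparing them with the parentals, only the vg allele has switched, so vg is the middle locus and the order is c – vg – b.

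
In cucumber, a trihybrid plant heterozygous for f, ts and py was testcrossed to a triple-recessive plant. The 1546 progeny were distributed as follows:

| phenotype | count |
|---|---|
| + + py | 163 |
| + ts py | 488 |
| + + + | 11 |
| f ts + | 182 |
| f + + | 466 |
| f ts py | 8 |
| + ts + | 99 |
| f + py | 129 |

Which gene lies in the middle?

The two most frequent reciprocal classes, + ts py and f + +, are the parental types, so the F1 was + ts py / f + +.
The two rarest classes, f ts py and + + +, are the double crossovers. Comparing them with the parentals, only the f allele has switched, so f is the middle locus and the order is ts – f – py.

f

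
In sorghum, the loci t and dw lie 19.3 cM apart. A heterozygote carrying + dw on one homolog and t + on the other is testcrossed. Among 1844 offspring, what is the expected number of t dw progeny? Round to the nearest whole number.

178

A map distance of 19.3 cM corresponds to a recombination frequency of 0.193.
The F1 is + dw / t +, so t dw is a recombinant gamete class with expected frequency r/2 = 0.193/2 = 0.0965.
Expected number = 0.0965 × 1844 = 177.95 ≈ 178.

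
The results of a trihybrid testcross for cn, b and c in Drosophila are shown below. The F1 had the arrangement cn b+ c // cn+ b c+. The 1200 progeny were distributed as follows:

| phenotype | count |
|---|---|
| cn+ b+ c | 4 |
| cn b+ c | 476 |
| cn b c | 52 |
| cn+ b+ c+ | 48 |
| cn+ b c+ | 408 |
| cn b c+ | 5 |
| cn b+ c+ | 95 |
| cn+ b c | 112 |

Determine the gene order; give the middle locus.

cn

The two rarest classes, cn+ b+ c and cn b c+, are the double crossovers. Comparing them with the parentals, only the cn allele has switched, so cn is the middle locus and the order is c – cn – b.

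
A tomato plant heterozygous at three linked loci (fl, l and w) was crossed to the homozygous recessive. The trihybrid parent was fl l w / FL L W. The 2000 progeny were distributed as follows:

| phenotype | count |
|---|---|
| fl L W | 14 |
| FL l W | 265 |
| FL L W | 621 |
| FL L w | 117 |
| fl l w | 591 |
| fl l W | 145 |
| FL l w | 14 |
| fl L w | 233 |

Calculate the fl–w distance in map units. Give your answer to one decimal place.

14.5 map units

The two rarest classes, FL l w and fl L W, are the double crossovers. Comparing them with the parentals, only the fl allele has switched, so fl is the middle locus and the order is l – fl – w.
Crossovers in the fl–w interval produce the single-crossover classes fl l W and FL L w (145 + 117 = 262) plus the double crossovers (28).
RF(fl–w) = (262 + 28) / 2000 = 290/2000 = 0.1450 → 14.5 map units.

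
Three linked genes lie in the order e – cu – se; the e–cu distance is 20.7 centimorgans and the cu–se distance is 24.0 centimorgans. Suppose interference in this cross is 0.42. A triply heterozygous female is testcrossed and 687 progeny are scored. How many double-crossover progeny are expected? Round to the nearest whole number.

20

Map distances give recombination frequencies of 0.207 and 0.240 for the two intervals.
With interference 0.42 (so coincidence = 0.58), expected double-crossover frequency = 0.207 × 0.240 × 0.58 = 0.02881.
Expected number = 0.02881 × 687 = 19.80 ≈ 20.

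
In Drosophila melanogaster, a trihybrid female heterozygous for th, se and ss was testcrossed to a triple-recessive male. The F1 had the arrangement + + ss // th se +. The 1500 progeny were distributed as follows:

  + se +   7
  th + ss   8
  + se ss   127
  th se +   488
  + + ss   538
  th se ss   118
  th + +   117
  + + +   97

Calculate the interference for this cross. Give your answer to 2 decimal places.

0.62

The two rarest classes, th + ss and + se +, are the double crossovers. Comparing them with the parentals, only the th allele has switched, so th is the middle locus and the order is ss – th – se.
ss–th: (215 + 15)/1500 = 0.1533; th–se: (244 + 15)/1500 = 0.1727.
Expected DCO frequency = 0.1533 × 0.1727 ≈ 0.02647; observed = 15/1500 ≈ 0.01000.
Coefficient of coincidence = 0.01000/0.02647 ≈ 0.38; interference = 1 − 0.38 = 0.62.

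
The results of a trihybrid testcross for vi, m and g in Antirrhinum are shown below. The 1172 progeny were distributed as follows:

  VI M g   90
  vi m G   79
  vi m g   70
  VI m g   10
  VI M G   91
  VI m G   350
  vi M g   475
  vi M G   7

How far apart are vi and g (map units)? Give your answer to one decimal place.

The two most frequent reciprocal classes, VI m G and vi M g, are the parental types, so the F1 was VI m G / vi M g.
The two rarest classes, VI m g and vi M G, are the double crossovers. Comparing them with the parentals, only the g allele has switched, so g is the middle locus and the order is m – g – vi.
Crossovers in the g–vi interval produce the single-crossover classes vi m G and VI M g (79 + 90 = 169) plus the double crossovers (17).
RF(g–vi) = (169 + 17) / 1172 = 186/1172 = 0.1587 → 15.9 map units.

15.9 map units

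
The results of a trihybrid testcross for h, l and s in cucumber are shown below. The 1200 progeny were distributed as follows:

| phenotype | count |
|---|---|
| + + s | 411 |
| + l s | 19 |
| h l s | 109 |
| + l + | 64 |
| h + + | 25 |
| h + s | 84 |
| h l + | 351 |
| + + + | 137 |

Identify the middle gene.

The two most frequent reciprocal classes, + + s and h l +, are the parental types, so the F1 was + + s / h l +.
The two rarest classes, + l s and h + +, are the double crossovers. Comparing them with the parentals, only the l allele has switched, so l is the middle locus and the order is s – l – h.

l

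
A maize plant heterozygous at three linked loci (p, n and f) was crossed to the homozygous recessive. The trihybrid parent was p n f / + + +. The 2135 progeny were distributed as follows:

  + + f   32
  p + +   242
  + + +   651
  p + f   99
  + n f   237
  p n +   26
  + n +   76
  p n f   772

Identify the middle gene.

f

The two rarest classes, p n + and + + f, are the double crossovers. Comparing them with the parentals, only the f allele has switched, so f is the middle locus and the order is p – f – n.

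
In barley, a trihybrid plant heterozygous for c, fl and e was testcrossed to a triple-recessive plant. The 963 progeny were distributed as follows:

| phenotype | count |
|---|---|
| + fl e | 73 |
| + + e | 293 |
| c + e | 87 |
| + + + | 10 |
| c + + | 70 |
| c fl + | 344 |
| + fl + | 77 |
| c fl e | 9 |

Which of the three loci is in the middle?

The two most frequent reciprocal classes, + + e and c fl +, are the parental types, so the F1 was + + e / c fl +.
The two rarest classes, + + + and c fl e, are the double crossovers. Comparing them with the parentals, only the e allele has switched, so e is the middle locus and the order is c – e – fl.

e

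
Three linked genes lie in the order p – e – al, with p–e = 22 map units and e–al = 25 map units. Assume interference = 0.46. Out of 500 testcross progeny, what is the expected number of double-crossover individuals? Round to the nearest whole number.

Map distances give recombination frequencies of 0.220 and 0.250 for the two intervals.
With interference 0.46 (so coincidence = 0.54), expected double-crossover frequency = 0.220 × 0.250 × 0.54 = 0.02970.
Expected number = 0.02970 × 500 = 14.85 ≈ 15.

15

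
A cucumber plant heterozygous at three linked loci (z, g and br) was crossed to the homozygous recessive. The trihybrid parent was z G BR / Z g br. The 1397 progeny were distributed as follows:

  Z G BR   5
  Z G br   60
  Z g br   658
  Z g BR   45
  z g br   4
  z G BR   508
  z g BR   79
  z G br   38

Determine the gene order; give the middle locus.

z

The two rarest classes, Z G BR and z g br, are the double crossovers. Comparing them with the parentals, only the z allele has switched, so z is the middle locus and the order is br – z – g.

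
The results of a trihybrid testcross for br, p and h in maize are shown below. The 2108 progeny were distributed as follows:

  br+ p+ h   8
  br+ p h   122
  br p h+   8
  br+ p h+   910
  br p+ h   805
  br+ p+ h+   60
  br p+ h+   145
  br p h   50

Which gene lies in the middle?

br

The two most frequent reciprocal classes, br p+ h and br+ p h+, are the parental types, so the F1 was br p+ h / br+ p h+.
The two rarest classes, br+ p+ h and br p h+, are the double crossovers. Comparing them with the parentals, only the br allele has switched, so br is the middle locus and the order is h – br – p.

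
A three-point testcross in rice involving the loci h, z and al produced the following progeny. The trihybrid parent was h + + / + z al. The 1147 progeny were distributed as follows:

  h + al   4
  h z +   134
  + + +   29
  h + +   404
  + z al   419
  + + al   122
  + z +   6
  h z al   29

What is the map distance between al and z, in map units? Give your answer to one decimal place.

The two rarest classes, h + al and + z +, are the double crossovers. Comparing them with the parentals, only the al allele has switched, so al is the middle locus and the order is h – al – z.
Crossovers in the al–z interval produce the single-crossover classes h z + and + + al (134 + 122 = 256) plus the double crossovers (10).
RF(al–z) = (256 + 10) / 1147 = 266/1147 = 0.2319 → 23.2 map units.

23.2 map units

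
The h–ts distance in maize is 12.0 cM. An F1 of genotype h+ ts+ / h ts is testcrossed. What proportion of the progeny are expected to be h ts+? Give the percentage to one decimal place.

A map distance of 12.0 cM corresponds to a recombination frequency of 0.120.
The F1 is h+ ts+ / h ts, so h ts+ is a recombinant gamete class with expected frequency r/2 = 0.120/2 = 0.0600.
That is 0.0600 = 6.0% of the progeny.

6.0%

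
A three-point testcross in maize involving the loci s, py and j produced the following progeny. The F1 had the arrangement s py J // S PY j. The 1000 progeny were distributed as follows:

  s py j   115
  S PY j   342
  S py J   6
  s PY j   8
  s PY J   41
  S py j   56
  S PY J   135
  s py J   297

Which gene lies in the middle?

The two rarest classes, S py J and s PY j, are the double crossovers. Comparing them with the parentals, only the s allele has switched, so s is the middle locus and the order is py – s – j.

s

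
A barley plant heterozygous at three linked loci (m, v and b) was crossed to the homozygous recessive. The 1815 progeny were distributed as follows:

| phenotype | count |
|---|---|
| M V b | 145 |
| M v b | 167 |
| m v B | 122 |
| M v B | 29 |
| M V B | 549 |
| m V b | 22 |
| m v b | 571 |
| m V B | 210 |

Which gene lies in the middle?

v

The two most frequent reciprocal classes, M V B and m v b, are the parental types, so the F1 was M V B / m v b.
The two rarest classes, M v B and m V b, are the double crossovers. Comparing them with the parentals, only the v allele has switched, so v is the middle locus and the order is b – v – m.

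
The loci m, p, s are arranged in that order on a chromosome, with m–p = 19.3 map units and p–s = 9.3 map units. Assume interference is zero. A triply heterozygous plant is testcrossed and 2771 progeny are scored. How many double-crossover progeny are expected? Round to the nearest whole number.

Map distances give recombination frequencies of 0.193 and 0.093 for the two intervals.
With no interference, expected double-crossover frequency = 0.193 × 0.093 = 0.01795.
Expected number = 0.01795 × 2771 = 49.74 ≈ 50.

50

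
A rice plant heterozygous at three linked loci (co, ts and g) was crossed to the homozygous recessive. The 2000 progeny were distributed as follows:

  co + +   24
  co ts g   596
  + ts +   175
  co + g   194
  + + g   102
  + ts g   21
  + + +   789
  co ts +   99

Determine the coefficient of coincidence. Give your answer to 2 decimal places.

The two most frequent reciprocal classes, co ts g and + + +, are the parental types, so the F1 was co ts g / + + +.
The two rarest classes, + ts g and co + +, are the double crossovers. Comparing them with the parentals, only the co allele has switched, so co is the middle locus and the order is ts – co – g.
ts–co: (369 + 45)/2000 = 0.2070; co–g: (201 + 45)/2000 = 0.1230.
Expected DCO frequency = 0.2070 × 0.1230 ≈ 0.02546; observed = 45/2000 ≈ 0.02250.
Coefficient of coincidence = 0.02250/0.02546 ≈ 0.88.

0.88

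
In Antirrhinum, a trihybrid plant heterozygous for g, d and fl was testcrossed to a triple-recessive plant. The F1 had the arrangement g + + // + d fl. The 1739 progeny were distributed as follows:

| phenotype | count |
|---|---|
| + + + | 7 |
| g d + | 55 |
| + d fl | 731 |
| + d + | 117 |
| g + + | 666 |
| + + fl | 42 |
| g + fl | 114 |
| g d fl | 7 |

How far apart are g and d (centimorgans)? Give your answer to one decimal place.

The two rarest classes, + + + and g d fl, are the double crossovers. Comparing them with the parentals, only the g allele has switched, so g is the middle locus and the order is fl – g – d.
Crossovers in the g–d interval produce the single-crossover classes g d + and + + fl (55 + 42 = 97) plus the double crossovers (14).
RF(g–d) = (97 + 14) / 1739 = 111/1739 = 0.0638 → 6.4 centimorgans.

6.4 centimorgans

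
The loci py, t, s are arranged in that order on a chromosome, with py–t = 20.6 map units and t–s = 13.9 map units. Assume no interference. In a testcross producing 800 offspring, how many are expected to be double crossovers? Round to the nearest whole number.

23

Map distances give recombination frequencies of 0.206 and 0.139 for the two intervals.
With no interference, expected double-crossover frequency = 0.206 × 0.139 = 0.02863.
Expected number = 0.02863 × 800 = 22.91 ≈ 23.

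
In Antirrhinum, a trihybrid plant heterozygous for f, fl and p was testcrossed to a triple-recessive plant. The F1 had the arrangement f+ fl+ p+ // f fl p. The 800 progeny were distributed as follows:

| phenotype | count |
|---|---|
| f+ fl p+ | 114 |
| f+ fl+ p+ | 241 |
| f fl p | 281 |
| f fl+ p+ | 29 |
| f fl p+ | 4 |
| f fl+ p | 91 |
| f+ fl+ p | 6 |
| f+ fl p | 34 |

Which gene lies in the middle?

The two rarest classes, f+ fl+ p and f fl p+, are the double crossovers. Comparing them with the parentals, only the p allele has switched, so p is the middle locus and the order is fl – p – f.

p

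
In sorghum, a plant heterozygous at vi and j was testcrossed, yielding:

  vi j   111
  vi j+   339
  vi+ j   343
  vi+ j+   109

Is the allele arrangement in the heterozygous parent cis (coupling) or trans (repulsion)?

The two most frequent classes are vi+ j (343) and vi j+ (339); these are the parental (non-recombinant) types.
So the F1 carried vi+ j on one chromosome and vi j+ on the other — the recessive alleles are on opposite chromosomes (trans / repulsion).

trans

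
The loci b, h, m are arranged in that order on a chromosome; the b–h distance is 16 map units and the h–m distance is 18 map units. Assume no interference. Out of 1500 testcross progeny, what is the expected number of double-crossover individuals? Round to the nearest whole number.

43

Map distances give recombination frequencies of 0.160 and 0.180 for the two intervals.
With no interference, expected double-crossover frequency = 0.160 × 0.180 = 0.02880.
Expected number = 0.02880 × 1500 = 43.20 ≈ 43.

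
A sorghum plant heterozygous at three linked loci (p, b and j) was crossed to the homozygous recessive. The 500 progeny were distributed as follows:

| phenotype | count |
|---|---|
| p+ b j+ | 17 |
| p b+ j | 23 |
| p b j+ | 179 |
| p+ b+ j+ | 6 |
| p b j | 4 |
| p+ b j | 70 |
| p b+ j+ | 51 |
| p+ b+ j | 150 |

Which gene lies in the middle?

The two most frequent reciprocal classes, p+ b+ j and p b j+, are the parental types, so the F1 was p+ b+ j / p b j+.
The two rarest classes, p+ b+ j+ and p b j, are the double crossovers. Comparing them with the parentals, only the j allele has switched, so j is the middle locus and the order is b – j – p.

j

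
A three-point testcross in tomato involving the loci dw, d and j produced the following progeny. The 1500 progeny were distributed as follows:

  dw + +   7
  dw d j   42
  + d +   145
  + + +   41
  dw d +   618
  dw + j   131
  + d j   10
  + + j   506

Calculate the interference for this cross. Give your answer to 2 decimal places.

0.13

The two most frequent reciprocal classes, + + j and dw d +, are the parental types, so the F1 was + + j / dw d +.
The two rarest classes, + d j and dw + +, are the double crossovers. Comparing them with the parentals, only the d allele has switched, so d is the middle locus and the order is j – d – dw.
j–d: (83 + 17)/1500 = 0.0667; d–dw: (276 + 17)/1500 = 0.1953.
Expected DCO frequency = 0.0667 × 0.1953 ≈ 0.01303; observed = 17/1500 ≈ 0.01133.
Coefficient of coincidence = 0.01133/0.01303 ≈ 0.87; interference = 1 − 0.87 = 0.13.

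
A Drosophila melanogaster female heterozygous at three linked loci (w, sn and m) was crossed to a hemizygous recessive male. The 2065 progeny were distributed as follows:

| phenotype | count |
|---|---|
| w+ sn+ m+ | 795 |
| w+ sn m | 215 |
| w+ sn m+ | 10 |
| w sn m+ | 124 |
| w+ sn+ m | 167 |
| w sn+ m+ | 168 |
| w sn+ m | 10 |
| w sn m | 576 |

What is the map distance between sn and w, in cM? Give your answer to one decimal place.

19.5 cM

The two most frequent reciprocal classes, w+ sn+ m+ and w sn m, are the parental types, so the F1 was w+ sn+ m+ / w sn m.
The two rarest classes, w+ sn m+ and w sn+ m, are the double crossovers. Comparing them with the parentals, only the sn allele has switched, so sn is the middle locus and the order is m – sn – w.
Crossovers in the sn–w interval produce the single-crossover classes w sn+ m+ and w+ sn m (168 + 215 = 383) plus the double crossovers (20).
RF(sn–w) = (383 + 20) / 2065 = 403/2065 = 0.1952 → 19.5 cM.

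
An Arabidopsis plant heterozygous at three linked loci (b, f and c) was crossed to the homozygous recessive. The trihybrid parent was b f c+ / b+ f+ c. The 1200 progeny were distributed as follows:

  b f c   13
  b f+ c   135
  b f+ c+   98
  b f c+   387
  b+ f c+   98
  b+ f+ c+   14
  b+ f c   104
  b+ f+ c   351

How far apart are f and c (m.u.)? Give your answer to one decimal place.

19.1 m.u.

The two rarest classes, b f c and b+ f+ c+, are the double crossovers. Comparing them with the parentals, only the c allele has switched, so c is the middle locus and the order is b – c – f.
Crossovers in the c–f interval produce the single-crossover classes b f+ c+ and b+ f c (98 + 104 = 202) plus the double crossovers (27).
RF(c–f) = (202 + 27) / 1200 = 229/1200 = 0.1908 → 19.1 m.u.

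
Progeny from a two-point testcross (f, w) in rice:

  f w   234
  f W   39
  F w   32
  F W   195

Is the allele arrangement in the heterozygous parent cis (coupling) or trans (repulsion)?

The two most frequent classes are F W (195) and f w (234); these are the parental (non-recombinant) types.
So the F1 carried F W on one chromosome and f w on the other — the recessive alleles are on the same chromosome (cis / coupling).

cis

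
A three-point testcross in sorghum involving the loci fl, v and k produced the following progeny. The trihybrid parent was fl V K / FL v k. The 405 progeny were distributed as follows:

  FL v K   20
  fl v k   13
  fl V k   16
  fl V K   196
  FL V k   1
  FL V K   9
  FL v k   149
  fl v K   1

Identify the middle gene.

v

The two rarest classes, fl v K and FL V k, are the double crossovers. Comparing them with the parentals, only the v allele has switched, so v is the middle locus and the order is fl – v – k.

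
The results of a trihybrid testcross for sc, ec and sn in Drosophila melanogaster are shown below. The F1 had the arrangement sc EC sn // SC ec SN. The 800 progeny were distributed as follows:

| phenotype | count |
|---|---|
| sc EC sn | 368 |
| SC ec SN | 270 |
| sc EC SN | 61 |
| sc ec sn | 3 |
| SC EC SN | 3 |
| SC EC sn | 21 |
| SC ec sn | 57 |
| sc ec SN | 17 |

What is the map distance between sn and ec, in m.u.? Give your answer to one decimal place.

The two rarest classes, sc ec sn and SC EC SN, are the double crossovers. Comparing them with the parentals, only the ec allele has switched, so ec is the middle locus and the order is sc – ec – sn.
Crossovers in the ec–sn interval produce the single-crossover classes sc EC SN and SC ec sn (61 + 57 = 118) plus the double crossovers (6).
RF(ec–sn) = (118 + 6) / 800 = 124/800 = 0.1550 → 15.5 m.u.

15.5 m.u.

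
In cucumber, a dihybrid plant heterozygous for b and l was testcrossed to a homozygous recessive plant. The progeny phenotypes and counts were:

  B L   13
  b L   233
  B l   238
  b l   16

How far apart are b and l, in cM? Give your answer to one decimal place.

5.8 cM

The two most frequent classes, B l (238) and b L (233), are the parental types, so the F1 was B l / b L.
The recombinant classes are B L and b l: 13 + 16 = 29.
Recombination frequency = 29/500 = 0.0580 ≈ 5.8%, i.e. 5.8 cM.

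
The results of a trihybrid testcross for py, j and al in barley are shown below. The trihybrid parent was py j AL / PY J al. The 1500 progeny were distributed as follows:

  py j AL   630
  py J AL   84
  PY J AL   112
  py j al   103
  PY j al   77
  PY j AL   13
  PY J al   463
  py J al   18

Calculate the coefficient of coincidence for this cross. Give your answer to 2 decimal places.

0.98

The two rarest classes, PY j AL and py J al, are the double crossovers. Comparing them with the parentals, only the py allele has switched, so py is the middle locus and the order is al – py – j.
al–py: (215 + 31)/1500 = 0.1640; py–j: (161 + 31)/1500 = 0.1280.
Expected DCO frequency = 0.1640 × 0.1280 ≈ 0.02099; observed = 31/1500 ≈ 0.02067.
Coefficient of coincidence = 0.02067/0.02099 ≈ 0.98.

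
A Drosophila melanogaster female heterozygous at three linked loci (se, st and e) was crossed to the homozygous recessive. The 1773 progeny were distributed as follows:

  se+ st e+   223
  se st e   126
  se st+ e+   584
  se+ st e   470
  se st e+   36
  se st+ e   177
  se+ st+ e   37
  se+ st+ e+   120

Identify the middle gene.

The two most frequent reciprocal classes, se st+ e+ and se+ st e, are the parental types, so the F1 was se st+ e+ / se+ st e.
The two rarest classes, se st e+ and se+ st+ e, are the double crossovers. Comparing them with the parentals, only the st allele has switched, so st is the middle locus and the order is e – st – se.

st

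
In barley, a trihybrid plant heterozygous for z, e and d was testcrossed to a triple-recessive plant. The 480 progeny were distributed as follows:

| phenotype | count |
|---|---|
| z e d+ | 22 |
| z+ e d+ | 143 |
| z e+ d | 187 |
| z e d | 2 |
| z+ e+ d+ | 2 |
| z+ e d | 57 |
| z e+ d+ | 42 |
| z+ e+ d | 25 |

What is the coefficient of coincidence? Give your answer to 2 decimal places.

0.37

The two most frequent reciprocal classes, z e+ d and z+ e d+, are the parental types, so the F1 was z e+ d / z+ e d+.
The two rarest classes, z e d and z+ e+ d+, are the double crossovers. Comparing them with the parentals, only the e allele has switched, so e is the middle locus and the order is d – e – z.
d–e: (99 + 4)/480 = 0.2146; e–z: (47 + 4)/480 = 0.1062.
Expected DCO frequency = 0.2146 × 0.1062 ≈ 0.02279; observed = 4/480 ≈ 0.00833.
Coefficient of coincidence = 0.00833/0.02279 ≈ 0.37.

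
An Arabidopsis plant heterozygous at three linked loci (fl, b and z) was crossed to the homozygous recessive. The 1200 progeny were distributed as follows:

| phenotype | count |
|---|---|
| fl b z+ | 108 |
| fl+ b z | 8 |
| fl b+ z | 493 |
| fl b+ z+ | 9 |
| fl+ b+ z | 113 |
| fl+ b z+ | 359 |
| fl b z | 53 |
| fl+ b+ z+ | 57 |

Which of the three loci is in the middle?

z

The two most frequent reciprocal classes, fl b+ z and fl+ b z+, are the parental types, so the F1 was fl b+ z / fl+ b z+.
The two rarest classes, fl b+ z+ and fl+ b z, are the double crossovers. Comparing them with the parentals, only the z allele has switched, so z is the middle locus and the order is fl – z – b.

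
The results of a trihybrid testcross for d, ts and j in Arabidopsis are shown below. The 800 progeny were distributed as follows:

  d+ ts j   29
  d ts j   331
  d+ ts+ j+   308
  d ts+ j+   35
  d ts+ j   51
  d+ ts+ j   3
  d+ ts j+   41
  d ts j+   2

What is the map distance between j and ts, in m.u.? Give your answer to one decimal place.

12.1 m.u.

The two most frequent reciprocal classes, d ts j and d+ ts+ j+, are the parental types, so the F1 was d ts j / d+ ts+ j+.
The two rarest classes, d ts j+ and d+ ts+ j, are the double crossovers. Comparing them with the parentals, only the j allele has switched, so j is the middle locus and the order is d – j – ts.
Crossovers in the j–ts interval produce the single-crossover classes d ts+ j and d+ ts j+ (51 + 41 = 92) plus the double crossovers (5).
RF(j–ts) = (92 + 5) / 800 = 97/800 = 0.1212 → 12.1 m.u.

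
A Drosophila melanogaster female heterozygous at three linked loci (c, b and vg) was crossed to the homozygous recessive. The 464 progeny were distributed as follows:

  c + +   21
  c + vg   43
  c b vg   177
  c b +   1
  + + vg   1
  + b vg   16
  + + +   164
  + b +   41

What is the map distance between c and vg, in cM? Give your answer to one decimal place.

8.4 cM

The two most frequent reciprocal classes, + + + and c b vg, are the parental types, so the F1 was + + + / c b vg.
The two rarest classes, + + vg and c b +, are the double crossovers. Comparing them with the parentals, only the vg allele has switched, so vg is the middle locus and the order is c – vg – b.
Crossovers in the c–vg interval produce the single-crossover classes c + + and + b vg (21 + 16 = 37) plus the double crossovers (2).
RF(c–vg) = (37 + 2) / 464 = 39/464 = 0.0841 → 8.4 cM.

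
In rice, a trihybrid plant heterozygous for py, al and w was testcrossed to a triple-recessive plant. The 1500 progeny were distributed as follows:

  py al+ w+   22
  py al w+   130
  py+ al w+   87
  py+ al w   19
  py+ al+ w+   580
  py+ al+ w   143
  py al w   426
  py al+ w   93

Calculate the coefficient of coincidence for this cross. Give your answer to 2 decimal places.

The two most frequent reciprocal classes, py al w and py+ al+ w+, are the parental types, so the F1 was py al w / py+ al+ w+.
The two rarest classes, py+ al w and py al+ w+, are the double crossovers. Comparing them with the parentals, only the py allele has switched, so py is the middle locus and the order is w – py – al.
w–py: (273 + 41)/1500 = 0.2093; py–al: (180 + 41)/1500 = 0.1473.
Expected DCO frequency = 0.2093 × 0.1473 ≈ 0.03083; observed = 41/1500 ≈ 0.02733.
Coefficient of coincidence = 0.02733/0.03083 ≈ 0.89.

0.89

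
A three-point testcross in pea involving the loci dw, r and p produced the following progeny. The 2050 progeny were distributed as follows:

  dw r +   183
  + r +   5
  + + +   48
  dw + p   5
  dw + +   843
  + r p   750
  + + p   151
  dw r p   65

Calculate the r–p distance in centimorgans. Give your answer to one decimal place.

The two most frequent reciprocal classes, dw + + and + r p, are the parental types, so the F1 was dw + + / + r p.
The two rarest classes, dw + p and + r +, are the double crossovers. Comparing them with the parentals, only the p allele has switched, so p is the middle locus and the order is r – p – dw.
Crossovers in the r–p interval produce the single-crossover classes dw r + and + + p (183 + 151 = 334) plus the double crossovers (10).
RF(r–p) = (334 + 10) / 2050 = 344/2050 = 0.1678 → 16.8 centimorgans.

16.8 centimorgans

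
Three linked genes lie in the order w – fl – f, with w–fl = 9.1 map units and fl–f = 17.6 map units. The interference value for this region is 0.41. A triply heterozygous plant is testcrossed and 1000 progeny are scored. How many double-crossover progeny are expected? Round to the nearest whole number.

9

Map distances give recombination frequencies of 0.091 and 0.176 for the two intervals.
With interference 0.41 (so coincidence = 0.59), expected double-crossover frequency = 0.091 × 0.176 × 0.59 = 0.00945.
Expected number = 0.00945 × 1000 = 9.45 ≈ 9.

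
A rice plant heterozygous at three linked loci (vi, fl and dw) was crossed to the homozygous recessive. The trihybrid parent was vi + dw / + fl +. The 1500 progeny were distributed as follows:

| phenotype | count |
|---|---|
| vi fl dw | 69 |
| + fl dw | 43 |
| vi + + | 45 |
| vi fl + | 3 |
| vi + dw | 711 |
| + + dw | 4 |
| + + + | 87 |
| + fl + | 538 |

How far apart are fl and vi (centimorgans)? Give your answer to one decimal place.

10.9 centimorgans

The two rarest classes, + + dw and vi fl +, are the double crossovers. Comparing them with the parentals, only the vi allele has switched, so vi is the middle locus and the order is dw – vi – fl.
Crossovers in the vi–fl interval produce the single-crossover classes vi fl dw and + + + (69 + 87 = 156) plus the double crossovers (7).
RF(vi–fl) = (156 + 7) / 1500 = 163/1500 = 0.1087 → 10.9 centimorgans.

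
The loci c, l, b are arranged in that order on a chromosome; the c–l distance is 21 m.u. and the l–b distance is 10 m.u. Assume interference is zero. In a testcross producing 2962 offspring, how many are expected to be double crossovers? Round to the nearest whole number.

62

Map distances give recombination frequencies of 0.210 and 0.100 for the two intervals.
With no interference, expected double-crossover frequency = 0.210 × 0.100 = 0.02100.
Expected number = 0.02100 × 2962 = 62.20 ≈ 62.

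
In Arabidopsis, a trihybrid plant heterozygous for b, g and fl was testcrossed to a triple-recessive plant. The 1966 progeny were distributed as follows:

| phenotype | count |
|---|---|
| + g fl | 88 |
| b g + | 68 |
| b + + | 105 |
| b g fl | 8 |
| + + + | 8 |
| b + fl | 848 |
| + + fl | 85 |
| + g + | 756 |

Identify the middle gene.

The two most frequent reciprocal classes, + g + and b + fl, are the parental types, so the F1 was + g + / b + fl.
The two rarest classes, + + + and b g fl, are the double crossovers. Comparing them with the parentals, only the g allele has switched, so g is the middle locus and the order is fl – g – b.

g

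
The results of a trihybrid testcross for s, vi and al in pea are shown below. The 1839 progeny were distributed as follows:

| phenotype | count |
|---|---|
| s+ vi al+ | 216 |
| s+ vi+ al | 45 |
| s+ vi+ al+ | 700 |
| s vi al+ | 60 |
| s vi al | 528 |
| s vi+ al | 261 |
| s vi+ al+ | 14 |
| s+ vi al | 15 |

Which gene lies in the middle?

The two most frequent reciprocal classes, s vi al and s+ vi+ al+, are the parental types, so the F1 was s vi al / s+ vi+ al+.
The two rarest classes, s+ vi al and s vi+ al+, are the double crossovers. Comparing them with the parentals, only the s allele has switched, so s is the middle locus and the order is vi – s – al.

s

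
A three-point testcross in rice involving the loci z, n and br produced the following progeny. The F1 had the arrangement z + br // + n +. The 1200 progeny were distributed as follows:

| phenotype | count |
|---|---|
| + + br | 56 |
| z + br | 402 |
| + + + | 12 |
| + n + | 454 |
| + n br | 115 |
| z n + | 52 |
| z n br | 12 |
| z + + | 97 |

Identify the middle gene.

n

The two rarest classes, z n br and + + +, are the double crossovers. Comparing them with the parentals, only the n allele has switched, so n is the middle locus and the order is z – n – br.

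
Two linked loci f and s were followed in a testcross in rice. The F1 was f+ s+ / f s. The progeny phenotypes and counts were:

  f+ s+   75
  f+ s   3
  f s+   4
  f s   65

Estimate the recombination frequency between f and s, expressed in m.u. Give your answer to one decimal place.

The recombinant classes are f+ s and f s+: 3 + 4 = 7.
Recombination frequency = 7/147 = 0.0476 ≈ 4.8%, i.e. 4.8 m.u.

4.8 m.u.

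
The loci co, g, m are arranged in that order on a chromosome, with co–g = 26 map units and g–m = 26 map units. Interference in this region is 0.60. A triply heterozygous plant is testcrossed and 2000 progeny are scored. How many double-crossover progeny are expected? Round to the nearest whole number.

Map distances give recombination frequencies of 0.260 and 0.260 for the two intervals.
With interference 0.60 (so coincidence = 0.40), expected double-crossover frequency = 0.260 × 0.260 × 0.40 = 0.02704.
Expected number = 0.02704 × 2000 = 54.08 ≈ 54.

54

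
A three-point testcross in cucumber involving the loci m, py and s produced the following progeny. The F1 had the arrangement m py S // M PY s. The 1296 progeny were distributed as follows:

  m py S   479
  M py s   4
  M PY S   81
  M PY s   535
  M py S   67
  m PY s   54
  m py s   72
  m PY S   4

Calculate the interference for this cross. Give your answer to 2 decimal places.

The two rarest classes, m PY S and M py s, are the double crossovers. Comparing them with the parentals, only the py allele has switched, so py is the middle locus and the order is s – py – m.
s–py: (153 + 8)/1296 = 0.1242; py–m: (121 + 8)/1296 = 0.0995.
Expected DCO frequency = 0.1242 × 0.0995 ≈ 0.01236; observed = 8/1296 ≈ 0.00617.
Coefficient of coincidence = 0.00617/0.01236 ≈ 0.50; interference = 1 − 0.50 = 0.50.

0.50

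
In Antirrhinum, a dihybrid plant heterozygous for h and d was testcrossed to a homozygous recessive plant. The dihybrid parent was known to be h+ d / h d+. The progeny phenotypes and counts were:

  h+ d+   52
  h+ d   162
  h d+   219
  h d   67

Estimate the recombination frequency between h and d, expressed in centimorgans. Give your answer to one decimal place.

The recombinant classes are h+ d+ and h d: 52 + 67 = 119.
Recombination frequency = 119/500 = 0.2380 ≈ 23.8%, i.e. 23.8 centimorgans.

23.8 centimorgans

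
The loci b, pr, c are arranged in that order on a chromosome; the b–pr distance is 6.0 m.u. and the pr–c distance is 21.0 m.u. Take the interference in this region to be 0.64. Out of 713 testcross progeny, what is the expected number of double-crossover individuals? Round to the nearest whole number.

Map distances give recombination frequencies of 0.060 and 0.210 for the two intervals.
With interference 0.64 (so coincidence = 0.36), expected double-crossover frequency = 0.060 × 0.210 × 0.36 = 0.00454.
Expected number = 0.00454 × 713 = 3.23 ≈ 3.

3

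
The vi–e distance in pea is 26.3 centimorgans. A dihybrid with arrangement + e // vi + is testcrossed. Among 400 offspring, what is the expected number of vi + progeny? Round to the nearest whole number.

147

A map distance of 26.3 centimorgans corresponds to a recombination frequency of 0.263.
The F1 is + e / vi +, so vi + is a parental gamete class with expected frequency (1 − r)/2 = 0.737/2 = 0.3685.
Expected number = 0.3685 × 400 = 147.40 ≈ 147.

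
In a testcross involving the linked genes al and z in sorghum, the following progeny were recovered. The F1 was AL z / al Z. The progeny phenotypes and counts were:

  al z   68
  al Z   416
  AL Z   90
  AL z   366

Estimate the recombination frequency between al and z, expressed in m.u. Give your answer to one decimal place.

16.8 m.u.

The recombinant classes are AL Z and al z: 90 + 68 = 158.
Recombination frequency = 158/940 = 0.1681 ≈ 16.8%, i.e. 16.8 m.u.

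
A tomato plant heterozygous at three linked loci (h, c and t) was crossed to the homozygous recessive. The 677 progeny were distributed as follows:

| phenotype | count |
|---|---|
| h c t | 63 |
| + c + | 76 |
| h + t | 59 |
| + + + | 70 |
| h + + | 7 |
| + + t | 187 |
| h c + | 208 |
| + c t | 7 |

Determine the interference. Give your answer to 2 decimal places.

0.57

The two most frequent reciprocal classes, h c + and + + t, are the parental types, so the F1 was h c + / + + t.
The two rarest classes, h + + and + c t, are the double crossovers. Comparing them with the parentals, only the c allele has switched, so c is the middle locus and the order is t – c – h.
t–c: (133 + 14)/677 = 0.2171; c–h: (135 + 14)/677 = 0.2201.
Expected DCO frequency = 0.2171 × 0.2201 ≈ 0.04778; observed = 14/677 ≈ 0.02068.
Coefficient of coincidence = 0.02068/0.04778 ≈ 0.43; interference = 1 − 0.43 = 0.57.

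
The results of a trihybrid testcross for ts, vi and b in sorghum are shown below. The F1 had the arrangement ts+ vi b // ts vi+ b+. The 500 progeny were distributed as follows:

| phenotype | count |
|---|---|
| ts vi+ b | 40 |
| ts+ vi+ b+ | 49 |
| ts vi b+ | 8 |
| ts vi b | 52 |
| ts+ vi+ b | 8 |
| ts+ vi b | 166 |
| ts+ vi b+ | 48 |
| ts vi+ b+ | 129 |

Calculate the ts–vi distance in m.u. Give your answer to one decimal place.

23.4 m.u.

The two rarest classes, ts+ vi+ b and ts vi b+, are the double crossovers. Comparing them with the parentals, only the vi allele has switched, so vi is the middle locus and the order is b – vi – ts.
Crossovers in the vi–ts interval produce the single-crossover classes ts vi b and ts+ vi+ b+ (52 + 49 = 101) plus the double crossovers (16).
RF(vi–ts) = (101 + 16) / 500 = 117/500 = 0.2340 → 23.4 m.u.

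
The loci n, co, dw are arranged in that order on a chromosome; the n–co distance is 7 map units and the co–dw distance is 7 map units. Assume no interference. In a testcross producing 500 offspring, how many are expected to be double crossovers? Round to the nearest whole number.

2

Map distances give recombination frequencies of 0.070 and 0.070 for the two intervals.
With no interference, expected double-crossover frequency = 0.070 × 0.070 = 0.00490.
Expected number = 0.00490 × 500 = 2.45 ≈ 2.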